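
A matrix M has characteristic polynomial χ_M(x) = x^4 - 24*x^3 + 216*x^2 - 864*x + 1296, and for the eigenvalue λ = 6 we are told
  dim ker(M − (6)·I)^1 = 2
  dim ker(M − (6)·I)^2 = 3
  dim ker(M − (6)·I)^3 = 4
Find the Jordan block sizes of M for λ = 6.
Block sizes for λ = 6: [3, 1]

From the dimensions of kernels of powers, the number of Jordan blocks of size at least j is d_j − d_{j−1} where d_j = dim ker(N^j) (with d_0 = 0). Computing the differences gives [2, 1, 1].
The number of blocks of size exactly k is (#blocks of size ≥ k) − (#blocks of size ≥ k + 1), so the partition is: 1 block(s) of size 1, 1 block(s) of size 3.
In nonincreasing order the block sizes are [3, 1].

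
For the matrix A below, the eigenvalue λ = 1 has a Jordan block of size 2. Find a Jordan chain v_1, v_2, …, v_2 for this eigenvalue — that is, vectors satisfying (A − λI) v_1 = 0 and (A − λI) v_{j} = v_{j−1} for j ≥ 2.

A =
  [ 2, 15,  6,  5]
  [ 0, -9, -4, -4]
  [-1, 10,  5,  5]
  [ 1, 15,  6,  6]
A Jordan chain for λ = 1 of length 2:
v_1 = (1, 0, -1, 1)ᵀ
v_2 = (1, 0, 0, 0)ᵀ

Let N = A − (1)·I. We want v_2 with N^2 v_2 = 0 but N^1 v_2 ≠ 0; then v_{j-1} := N · v_j for j = 2, …, 2.

Pick v_2 = (1, 0, 0, 0)ᵀ.
Then v_1 = N · v_2 = (1, 0, -1, 1)ᵀ.

Sanity check: (A − (1)·I) v_1 = (0, 0, 0, 0)ᵀ = 0. ✓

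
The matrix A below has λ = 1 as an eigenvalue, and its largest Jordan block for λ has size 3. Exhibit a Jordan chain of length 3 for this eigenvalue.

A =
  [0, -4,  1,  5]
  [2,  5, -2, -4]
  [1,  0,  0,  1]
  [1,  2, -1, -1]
A Jordan chain for λ = 1 of length 3:
v_1 = (-1, 0, -1, 0)ᵀ
v_2 = (-1, 2, 1, 1)ᵀ
v_3 = (1, 0, 0, 0)ᵀ

Let N = A − (1)·I. We want v_3 with N^3 v_3 = 0 but N^2 v_3 ≠ 0; then v_{j-1} := N · v_j for j = 3, …, 2.

Pick v_3 = (1, 0, 0, 0)ᵀ.
Then v_2 = N · v_3 = (-1, 2, 1, 1)ᵀ.
Then v_1 = N · v_2 = (-1, 0, -1, 0)ᵀ.

Sanity check: (A − (1)·I) v_1 = (0, 0, 0, 0)ᵀ = 0. ✓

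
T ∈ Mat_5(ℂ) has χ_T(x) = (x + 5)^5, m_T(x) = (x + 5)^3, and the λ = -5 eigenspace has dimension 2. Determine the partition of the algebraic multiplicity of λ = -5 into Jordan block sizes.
Block sizes for λ = -5: [3, 2]

Step 1 — from the characteristic polynomial, algebraic multiplicity of λ = -5 is 5. From dim ker(T − (-5)·I) = 2, there are exactly 2 Jordan blocks for λ = -5.
Step 2 — from the minimal polynomial, the factor (x + 5)^3 tells us the largest block for λ = -5 has size 3.
Step 3 — with total size 5, 2 blocks, and largest block 3, the block sizes (in nonincreasing order) are [3, 2].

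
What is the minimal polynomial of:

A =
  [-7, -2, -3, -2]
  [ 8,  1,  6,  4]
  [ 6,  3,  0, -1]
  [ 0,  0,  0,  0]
x^4 + 6*x^3 + 9*x^2

The characteristic polynomial is χ_A(x) = x^2*(x + 3)^2, so the eigenvalues are known. The minimal polynomial is
  m_A(x) = Π_λ (x − λ)^{k_λ}
where k_λ is the size of the *largest* Jordan block for λ (equivalently, the smallest k with (A − λI)^k v = 0 for every generalised eigenvector v of λ).

  λ = -3: largest Jordan block has size 2, contributing (x + 3)^2
  λ = 0: largest Jordan block has size 2, contributing (x − 0)^2

So m_A(x) = x^2*(x + 3)^2 = x^4 + 6*x^3 + 9*x^2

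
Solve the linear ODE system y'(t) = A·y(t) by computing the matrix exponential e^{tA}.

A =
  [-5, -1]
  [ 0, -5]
e^{tA} =
  [exp(-5*t), -t*exp(-5*t)]
  [0, exp(-5*t)]

Strategy: write A = P · J · P⁻¹ where J is a Jordan canonical form, so e^{tA} = P · e^{tJ} · P⁻¹, and e^{tJ} can be computed block-by-block.

A has Jordan form
J =
  [-5,  1]
  [ 0, -5]
(up to reordering of blocks).

Per-block formulas:
  For a 2×2 Jordan block J_2(-5): exp(t · J_2(-5)) = e^(-5t)·(I + t·N), where N is the 2×2 nilpotent shift.

After assembling e^{tJ} and conjugating by P, we get:

e^{tA} =
  [exp(-5*t), -t*exp(-5*t)]
  [0, exp(-5*t)]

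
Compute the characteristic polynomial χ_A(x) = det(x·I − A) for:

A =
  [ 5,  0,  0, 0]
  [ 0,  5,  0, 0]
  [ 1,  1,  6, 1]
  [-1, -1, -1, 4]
x^4 - 20*x^3 + 150*x^2 - 500*x + 625

Expanding det(x·I − A) (e.g. by cofactor expansion or by noting that A is similar to its Jordan form J, which has the same characteristic polynomial as A) gives
  χ_A(x) = x^4 - 20*x^3 + 150*x^2 - 500*x + 625
which factors as (x - 5)^4. The eigenvalues (with algebraic multiplicities) are λ = 5 with multiplicity 4.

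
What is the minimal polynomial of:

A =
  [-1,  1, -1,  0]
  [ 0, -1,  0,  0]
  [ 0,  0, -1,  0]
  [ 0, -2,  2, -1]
x^2 + 2*x + 1

The characteristic polynomial is χ_A(x) = (x + 1)^4, so the eigenvalues are known. The minimal polynomial is
  m_A(x) = Π_λ (x − λ)^{k_λ}
where k_λ is the size of the *largest* Jordan block for λ (equivalently, the smallest k with (A − λI)^k v = 0 for every generalised eigenvector v of λ).

  λ = -1: largest Jordan block has size 2, contributing (x + 1)^2

So m_A(x) = (x + 1)^2 = x^2 + 2*x + 1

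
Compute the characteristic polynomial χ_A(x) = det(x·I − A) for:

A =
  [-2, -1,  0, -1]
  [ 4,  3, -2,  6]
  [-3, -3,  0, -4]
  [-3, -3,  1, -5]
x^4 + 4*x^3 + 6*x^2 + 4*x + 1

Expanding det(x·I − A) (e.g. by cofactor expansion or by noting that A is similar to its Jordan form J, which has the same characteristic polynomial as A) gives
  χ_A(x) = x^4 + 4*x^3 + 6*x^2 + 4*x + 1
which factors as (x + 1)^4. The eigenvalues (with algebraic multiplicities) are λ = -1 with multiplicity 4.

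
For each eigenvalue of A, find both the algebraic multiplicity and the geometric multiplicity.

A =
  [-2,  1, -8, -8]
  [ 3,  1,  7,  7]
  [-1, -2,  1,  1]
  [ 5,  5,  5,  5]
λ = 0: alg = 3, geom = 2; λ = 5: alg = 1, geom = 1

Step 1 — factor the characteristic polynomial to read off the algebraic multiplicities:
  χ_A(x) = x^3*(x - 5)

Step 2 — compute geometric multiplicities via the rank-nullity identity g(λ) = n − rank(A − λI):
  rank(A − (0)·I) = 2, so dim ker(A − (0)·I) = n − 2 = 2
  rank(A − (5)·I) = 3, so dim ker(A − (5)·I) = n − 3 = 1

Summary:
  λ = 0: algebraic multiplicity = 3, geometric multiplicity = 2
  λ = 5: algebraic multiplicity = 1, geometric multiplicity = 1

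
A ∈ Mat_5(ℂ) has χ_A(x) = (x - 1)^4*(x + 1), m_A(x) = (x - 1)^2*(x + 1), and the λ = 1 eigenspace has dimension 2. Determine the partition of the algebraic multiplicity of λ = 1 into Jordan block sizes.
Block sizes for λ = 1: [2, 2]

Step 1 — from the characteristic polynomial, algebraic multiplicity of λ = 1 is 4. From dim ker(A − (1)·I) = 2, there are exactly 2 Jordan blocks for λ = 1.
Step 2 — from the minimal polynomial, the factor (x − 1)^2 tells us the largest block for λ = 1 has size 2.
Step 3 — with total size 4, 2 blocks, and largest block 2, the block sizes (in nonincreasing order) are [2, 2].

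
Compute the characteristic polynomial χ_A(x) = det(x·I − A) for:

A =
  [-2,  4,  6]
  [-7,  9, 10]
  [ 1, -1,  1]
x^3 - 8*x^2 + 21*x - 18

Expanding det(x·I − A) (e.g. by cofactor expansion or by noting that A is similar to its Jordan form J, which has the same characteristic polynomial as A) gives
  χ_A(x) = x^3 - 8*x^2 + 21*x - 18
which factors as (x - 3)^2*(x - 2). The eigenvalues (with algebraic multiplicities) are λ = 2 with multiplicity 1, λ = 3 with multiplicity 2.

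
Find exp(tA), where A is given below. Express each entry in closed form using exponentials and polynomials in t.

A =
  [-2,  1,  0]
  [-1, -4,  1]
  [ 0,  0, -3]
e^{tA} =
  [t*exp(-3*t) + exp(-3*t), t*exp(-3*t), t^2*exp(-3*t)/2]
  [-t*exp(-3*t), -t*exp(-3*t) + exp(-3*t), -t^2*exp(-3*t)/2 + t*exp(-3*t)]
  [0, 0, exp(-3*t)]

Strategy: write A = P · J · P⁻¹ where J is a Jordan canonical form, so e^{tA} = P · e^{tJ} · P⁻¹, and e^{tJ} can be computed block-by-block.

A has Jordan form
J =
  [-3,  1,  0]
  [ 0, -3,  1]
  [ 0,  0, -3]
(up to reordering of blocks).

Per-block formulas:
  For a 3×3 Jordan block J_3(-3): exp(t · J_3(-3)) = e^(-3t)·(I + t·N + (t^2/2)·N^2), where N is the 3×3 nilpotent shift.

After assembling e^{tJ} and conjugating by P, we get:

e^{tA} =
  [t*exp(-3*t) + exp(-3*t), t*exp(-3*t), t^2*exp(-3*t)/2]
  [-t*exp(-3*t), -t*exp(-3*t) + exp(-3*t), -t^2*exp(-3*t)/2 + t*exp(-3*t)]
  [0, 0, exp(-3*t)]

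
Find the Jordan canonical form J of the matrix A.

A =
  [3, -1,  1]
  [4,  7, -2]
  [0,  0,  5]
J_2(5) ⊕ J_1(5)

The characteristic polynomial is
  det(x·I − A) = x^3 - 15*x^2 + 75*x - 125 = (x - 5)^3

Eigenvalues and multiplicities (the geometric multiplicity of λ is n − rank(A − λI), which equals the number of Jordan blocks for λ):
  λ = 5: algebraic multiplicity = 3, geometric multiplicity = 2

Determining the block sizes for each eigenvalue:
  λ = 5: 2 blocks summing to 3 forces exactly one block of size 2 and the rest size 1 → block sizes [2, 1]

Assembling the blocks gives a Jordan form
J =
  [5, 1, 0]
  [0, 5, 0]
  [0, 0, 5]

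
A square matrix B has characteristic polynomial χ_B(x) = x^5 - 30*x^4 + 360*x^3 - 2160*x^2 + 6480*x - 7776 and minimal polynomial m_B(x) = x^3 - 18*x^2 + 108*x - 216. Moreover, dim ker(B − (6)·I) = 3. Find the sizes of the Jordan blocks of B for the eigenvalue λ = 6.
Block sizes for λ = 6: [3, 1, 1]

Step 1 — from the characteristic polynomial, algebraic multiplicity of λ = 6 is 5. From dim ker(B − (6)·I) = 3, there are exactly 3 Jordan blocks for λ = 6.
Step 2 — from the minimal polynomial, the factor (x − 6)^3 tells us the largest block for λ = 6 has size 3.
Step 3 — with total size 5, 3 blocks, and largest block 3, the block sizes (in nonincreasing order) are [3, 1, 1].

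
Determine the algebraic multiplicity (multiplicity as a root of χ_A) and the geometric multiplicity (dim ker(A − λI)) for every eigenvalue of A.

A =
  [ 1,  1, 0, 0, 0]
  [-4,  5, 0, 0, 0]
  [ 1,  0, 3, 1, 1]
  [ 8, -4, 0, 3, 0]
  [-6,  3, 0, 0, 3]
λ = 3: alg = 5, geom = 3

Step 1 — factor the characteristic polynomial to read off the algebraic multiplicities:
  χ_A(x) = (x - 3)^5

Step 2 — compute geometric multiplicities via the rank-nullity identity g(λ) = n − rank(A − λI):
  rank(A − (3)·I) = 2, so dim ker(A − (3)·I) = n − 2 = 3

Summary:
  λ = 3: algebraic multiplicity = 5, geometric multiplicity = 3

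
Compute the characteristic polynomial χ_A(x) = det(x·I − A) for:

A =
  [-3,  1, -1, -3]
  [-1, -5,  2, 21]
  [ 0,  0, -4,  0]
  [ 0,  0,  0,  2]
x^4 + 10*x^3 + 24*x^2 - 32*x - 128

Expanding det(x·I − A) (e.g. by cofactor expansion or by noting that A is similar to its Jordan form J, which has the same characteristic polynomial as A) gives
  χ_A(x) = x^4 + 10*x^3 + 24*x^2 - 32*x - 128
which factors as (x - 2)*(x + 4)^3. The eigenvalues (with algebraic multiplicities) are λ = -4 with multiplicity 3, λ = 2 with multiplicity 1.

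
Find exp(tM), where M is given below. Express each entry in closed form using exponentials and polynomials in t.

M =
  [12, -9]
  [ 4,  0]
e^{tM} =
  [6*t*exp(6*t) + exp(6*t), -9*t*exp(6*t)]
  [4*t*exp(6*t), -6*t*exp(6*t) + exp(6*t)]

Strategy: write M = P · J · P⁻¹ where J is a Jordan canonical form, so e^{tM} = P · e^{tJ} · P⁻¹, and e^{tJ} can be computed block-by-block.

M has Jordan form
J =
  [6, 1]
  [0, 6]
(up to reordering of blocks).

Per-block formulas:
  For a 2×2 Jordan block J_2(6): exp(t · J_2(6)) = e^(6t)·(I + t·N), where N is the 2×2 nilpotent shift.

After assembling e^{tJ} and conjugating by P, we get:

e^{tM} =
  [6*t*exp(6*t) + exp(6*t), -9*t*exp(6*t)]
  [4*t*exp(6*t), -6*t*exp(6*t) + exp(6*t)]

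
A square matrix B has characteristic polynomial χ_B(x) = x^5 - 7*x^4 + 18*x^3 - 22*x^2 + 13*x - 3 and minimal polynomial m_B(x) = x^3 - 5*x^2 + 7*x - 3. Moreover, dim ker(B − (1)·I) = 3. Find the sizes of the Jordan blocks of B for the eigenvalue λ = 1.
Block sizes for λ = 1: [2, 1, 1]

Step 1 — from the characteristic polynomial, algebraic multiplicity of λ = 1 is 4. From dim ker(B − (1)·I) = 3, there are exactly 3 Jordan blocks for λ = 1.
Step 2 — from the minimal polynomial, the factor (x − 1)^2 tells us the largest block for λ = 1 has size 2.
Step 3 — with total size 4, 3 blocks, and largest block 2, the block sizes (in nonincreasing order) are [2, 1, 1].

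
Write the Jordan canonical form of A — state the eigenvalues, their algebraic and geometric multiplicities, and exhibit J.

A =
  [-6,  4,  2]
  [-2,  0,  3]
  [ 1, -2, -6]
J_3(-4)

The characteristic polynomial is
  det(x·I − A) = x^3 + 12*x^2 + 48*x + 64 = (x + 4)^3

Eigenvalues and multiplicities (the geometric multiplicity of λ is n − rank(A − λI), which equals the number of Jordan blocks for λ):
  λ = -4: algebraic multiplicity = 3, geometric multiplicity = 1

Determining the block sizes for each eigenvalue:
  λ = -4: one block (gm = 1), so the single block has size am = 3 → block sizes [3]

Assembling the blocks gives a Jordan form
J =
  [-4,  1,  0]
  [ 0, -4,  1]
  [ 0,  0, -4]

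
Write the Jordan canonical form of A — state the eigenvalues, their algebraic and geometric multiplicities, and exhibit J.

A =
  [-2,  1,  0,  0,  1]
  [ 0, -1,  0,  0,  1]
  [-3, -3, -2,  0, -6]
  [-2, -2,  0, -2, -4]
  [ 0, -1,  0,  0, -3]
J_2(-2) ⊕ J_2(-2) ⊕ J_1(-2)

The characteristic polynomial is
  det(x·I − A) = x^5 + 10*x^4 + 40*x^3 + 80*x^2 + 80*x + 32 = (x + 2)^5

Eigenvalues and multiplicities (the geometric multiplicity of λ is n − rank(A − λI), which equals the number of Jordan blocks for λ):
  λ = -2: algebraic multiplicity = 5, geometric multiplicity = 3

Determining the block sizes for each eigenvalue:
  λ = -2: with am = 5 and gm = 3, the partition is not yet determined (e.g. several partitions of 5 into 3 parts exist). Let N = A − (-2)·I. Computing rank(N^1) = 2, rank(N^2) = 0; the number of blocks of size ≥ j is rank(N^{j−1}) − rank(N^j), giving [3, 2]. So we have 2 block(s) of size 2, 1 block(s) of size 1 → block sizes [2, 2, 1]

Assembling the blocks gives a Jordan form
J =
  [-2,  1,  0,  0,  0]
  [ 0, -2,  0,  0,  0]
  [ 0,  0, -2,  1,  0]
  [ 0,  0,  0, -2,  0]
  [ 0,  0,  0,  0, -2]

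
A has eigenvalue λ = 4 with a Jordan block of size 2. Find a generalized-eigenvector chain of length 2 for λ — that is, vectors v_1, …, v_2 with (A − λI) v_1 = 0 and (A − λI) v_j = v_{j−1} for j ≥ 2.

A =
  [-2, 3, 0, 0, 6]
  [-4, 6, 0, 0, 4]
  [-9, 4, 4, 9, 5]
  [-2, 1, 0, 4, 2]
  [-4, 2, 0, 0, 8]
A Jordan chain for λ = 4 of length 2:
v_1 = (-6, -4, -9, -2, -4)ᵀ
v_2 = (1, 0, 0, 0, 0)ᵀ

Let N = A − (4)·I. We want v_2 with N^2 v_2 = 0 but N^1 v_2 ≠ 0; then v_{j-1} := N · v_j for j = 2, …, 2.

Pick v_2 = (1, 0, 0, 0, 0)ᵀ.
Then v_1 = N · v_2 = (-6, -4, -9, -2, -4)ᵀ.

Sanity check: (A − (4)·I) v_1 = (0, 0, 0, 0, 0)ᵀ = 0. ✓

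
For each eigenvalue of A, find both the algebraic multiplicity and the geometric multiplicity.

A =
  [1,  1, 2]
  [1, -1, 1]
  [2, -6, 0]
λ = 0: alg = 3, geom = 1

Step 1 — factor the characteristic polynomial to read off the algebraic multiplicities:
  χ_A(x) = x^3

Step 2 — compute geometric multiplicities via the rank-nullity identity g(λ) = n − rank(A − λI):
  rank(A − (0)·I) = 2, so dim ker(A − (0)·I) = n − 2 = 1

Summary:
  λ = 0: algebraic multiplicity = 3, geometric multiplicity = 1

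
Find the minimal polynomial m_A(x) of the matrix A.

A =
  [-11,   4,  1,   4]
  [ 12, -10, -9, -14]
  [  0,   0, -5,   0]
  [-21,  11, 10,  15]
x^4 + 11*x^3 + 15*x^2 - 175*x - 500

The characteristic polynomial is χ_A(x) = (x - 4)*(x + 5)^3, so the eigenvalues are known. The minimal polynomial is
  m_A(x) = Π_λ (x − λ)^{k_λ}
where k_λ is the size of the *largest* Jordan block for λ (equivalently, the smallest k with (A − λI)^k v = 0 for every generalised eigenvector v of λ).

  λ = -5: largest Jordan block has size 3, contributing (x + 5)^3
  λ = 4: largest Jordan block has size 1, contributing (x − 4)

So m_A(x) = (x - 4)*(x + 5)^3 = x^4 + 11*x^3 + 15*x^2 - 175*x - 500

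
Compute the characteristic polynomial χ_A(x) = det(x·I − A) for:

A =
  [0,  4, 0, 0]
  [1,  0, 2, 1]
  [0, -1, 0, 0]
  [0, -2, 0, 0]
x^4

Expanding det(x·I − A) (e.g. by cofactor expansion or by noting that A is similar to its Jordan form J, which has the same characteristic polynomial as A) gives
  χ_A(x) = x^4
which factors as x^4. The eigenvalues (with algebraic multiplicities) are λ = 0 with multiplicity 4.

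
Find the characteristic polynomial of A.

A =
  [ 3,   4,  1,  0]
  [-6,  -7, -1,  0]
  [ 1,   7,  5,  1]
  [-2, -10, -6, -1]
x^4 - 6*x^2 + 8*x - 3

Expanding det(x·I − A) (e.g. by cofactor expansion or by noting that A is similar to its Jordan form J, which has the same characteristic polynomial as A) gives
  χ_A(x) = x^4 - 6*x^2 + 8*x - 3
which factors as (x - 1)^3*(x + 3). The eigenvalues (with algebraic multiplicities) are λ = -3 with multiplicity 1, λ = 1 with multiplicity 3.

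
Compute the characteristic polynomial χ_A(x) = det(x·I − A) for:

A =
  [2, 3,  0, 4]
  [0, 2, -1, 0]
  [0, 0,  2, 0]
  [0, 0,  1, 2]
x^4 - 8*x^3 + 24*x^2 - 32*x + 16

Expanding det(x·I − A) (e.g. by cofactor expansion or by noting that A is similar to its Jordan form J, which has the same characteristic polynomial as A) gives
  χ_A(x) = x^4 - 8*x^3 + 24*x^2 - 32*x + 16
which factors as (x - 2)^4. The eigenvalues (with algebraic multiplicities) are λ = 2 with multiplicity 4.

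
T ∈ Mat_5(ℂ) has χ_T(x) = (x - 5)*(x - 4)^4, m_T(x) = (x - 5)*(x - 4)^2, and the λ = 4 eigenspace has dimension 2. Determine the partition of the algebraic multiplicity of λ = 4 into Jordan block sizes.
Block sizes for λ = 4: [2, 2]

Step 1 — from the characteristic polynomial, algebraic multiplicity of λ = 4 is 4. From dim ker(T − (4)·I) = 2, there are exactly 2 Jordan blocks for λ = 4.
Step 2 — from the minimal polynomial, the factor (x − 4)^2 tells us the largest block for λ = 4 has size 2.
Step 3 — with total size 4, 2 blocks, and largest block 2, the block sizes (in nonincreasing order) are [2, 2].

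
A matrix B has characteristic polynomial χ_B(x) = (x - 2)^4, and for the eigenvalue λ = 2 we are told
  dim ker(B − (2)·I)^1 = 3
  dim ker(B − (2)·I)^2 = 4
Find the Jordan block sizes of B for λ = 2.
Block sizes for λ = 2: [2, 1, 1]

From the dimensions of kernels of powers, the number of Jordan blocks of size at least j is d_j − d_{j−1} where d_j = dim ker(N^j) (with d_0 = 0). Computing the differences gives [3, 1].
The number of blocks of size exactly k is (#blocks of size ≥ k) − (#blocks of size ≥ k + 1), so the partition is: 2 block(s) of size 1, 1 block(s) of size 2.
In nonincreasing order the block sizes are [2, 1, 1].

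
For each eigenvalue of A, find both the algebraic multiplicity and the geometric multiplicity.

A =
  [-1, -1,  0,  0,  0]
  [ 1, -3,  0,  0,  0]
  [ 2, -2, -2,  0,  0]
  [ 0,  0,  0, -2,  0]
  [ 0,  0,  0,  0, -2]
λ = -2: alg = 5, geom = 4

Step 1 — factor the characteristic polynomial to read off the algebraic multiplicities:
  χ_A(x) = (x + 2)^5

Step 2 — compute geometric multiplicities via the rank-nullity identity g(λ) = n − rank(A − λI):
  rank(A − (-2)·I) = 1, so dim ker(A − (-2)·I) = n − 1 = 4

Summary:
  λ = -2: algebraic multiplicity = 5, geometric multiplicity = 4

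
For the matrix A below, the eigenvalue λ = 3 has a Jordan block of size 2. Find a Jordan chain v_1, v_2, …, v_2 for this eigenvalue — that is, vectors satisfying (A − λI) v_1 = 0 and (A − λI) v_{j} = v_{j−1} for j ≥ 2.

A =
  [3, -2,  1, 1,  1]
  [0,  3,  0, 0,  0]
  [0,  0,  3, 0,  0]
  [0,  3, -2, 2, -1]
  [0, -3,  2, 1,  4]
A Jordan chain for λ = 3 of length 2:
v_1 = (-2, 0, 0, 3, -3)ᵀ
v_2 = (0, 1, 0, 0, 0)ᵀ

Let N = A − (3)·I. We want v_2 with N^2 v_2 = 0 but N^1 v_2 ≠ 0; then v_{j-1} := N · v_j for j = 2, …, 2.

Pick v_2 = (0, 1, 0, 0, 0)ᵀ.
Then v_1 = N · v_2 = (-2, 0, 0, 3, -3)ᵀ.

Sanity check: (A − (3)·I) v_1 = (0, 0, 0, 0, 0)ᵀ = 0. ✓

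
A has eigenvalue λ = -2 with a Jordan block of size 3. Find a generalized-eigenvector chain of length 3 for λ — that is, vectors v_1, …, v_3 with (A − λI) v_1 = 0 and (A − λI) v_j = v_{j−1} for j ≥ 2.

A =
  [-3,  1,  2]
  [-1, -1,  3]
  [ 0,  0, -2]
A Jordan chain for λ = -2 of length 3:
v_1 = (1, 1, 0)ᵀ
v_2 = (2, 3, 0)ᵀ
v_3 = (0, 0, 1)ᵀ

Let N = A − (-2)·I. We want v_3 with N^3 v_3 = 0 but N^2 v_3 ≠ 0; then v_{j-1} := N · v_j for j = 3, …, 2.

Pick v_3 = (0, 0, 1)ᵀ.
Then v_2 = N · v_3 = (2, 3, 0)ᵀ.
Then v_1 = N · v_2 = (1, 1, 0)ᵀ.

Sanity check: (A − (-2)·I) v_1 = (0, 0, 0)ᵀ = 0. ✓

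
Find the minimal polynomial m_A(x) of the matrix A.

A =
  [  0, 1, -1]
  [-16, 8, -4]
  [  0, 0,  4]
x^2 - 8*x + 16

The characteristic polynomial is χ_A(x) = (x - 4)^3, so the eigenvalues are known. The minimal polynomial is
  m_A(x) = Π_λ (x − λ)^{k_λ}
where k_λ is the size of the *largest* Jordan block for λ (equivalently, the smallest k with (A − λI)^k v = 0 for every generalised eigenvector v of λ).

  λ = 4: largest Jordan block has size 2, contributing (x − 4)^2

So m_A(x) = (x - 4)^2 = x^2 - 8*x + 16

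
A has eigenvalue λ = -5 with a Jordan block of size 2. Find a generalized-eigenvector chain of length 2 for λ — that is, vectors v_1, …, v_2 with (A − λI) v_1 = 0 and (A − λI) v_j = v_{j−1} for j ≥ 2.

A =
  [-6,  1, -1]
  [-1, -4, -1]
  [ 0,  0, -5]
A Jordan chain for λ = -5 of length 2:
v_1 = (-1, -1, 0)ᵀ
v_2 = (1, 0, 0)ᵀ

Let N = A − (-5)·I. We want v_2 with N^2 v_2 = 0 but N^1 v_2 ≠ 0; then v_{j-1} := N · v_j for j = 2, …, 2.

Pick v_2 = (1, 0, 0)ᵀ.
Then v_1 = N · v_2 = (-1, -1, 0)ᵀ.

Sanity check: (A − (-5)·I) v_1 = (0, 0, 0)ᵀ = 0. ✓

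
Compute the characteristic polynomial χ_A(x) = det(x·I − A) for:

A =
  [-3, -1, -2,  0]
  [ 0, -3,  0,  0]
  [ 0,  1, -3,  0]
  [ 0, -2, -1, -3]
x^4 + 12*x^3 + 54*x^2 + 108*x + 81

Expanding det(x·I − A) (e.g. by cofactor expansion or by noting that A is similar to its Jordan form J, which has the same characteristic polynomial as A) gives
  χ_A(x) = x^4 + 12*x^3 + 54*x^2 + 108*x + 81
which factors as (x + 3)^4. The eigenvalues (with algebraic multiplicities) are λ = -3 with multiplicity 4.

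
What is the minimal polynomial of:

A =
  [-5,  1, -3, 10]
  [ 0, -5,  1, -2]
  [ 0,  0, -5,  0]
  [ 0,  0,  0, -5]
x^3 + 15*x^2 + 75*x + 125

The characteristic polynomial is χ_A(x) = (x + 5)^4, so the eigenvalues are known. The minimal polynomial is
  m_A(x) = Π_λ (x − λ)^{k_λ}
where k_λ is the size of the *largest* Jordan block for λ (equivalently, the smallest k with (A − λI)^k v = 0 for every generalised eigenvector v of λ).

  λ = -5: largest Jordan block has size 3, contributing (x + 5)^3

So m_A(x) = (x + 5)^3 = x^3 + 15*x^2 + 75*x + 125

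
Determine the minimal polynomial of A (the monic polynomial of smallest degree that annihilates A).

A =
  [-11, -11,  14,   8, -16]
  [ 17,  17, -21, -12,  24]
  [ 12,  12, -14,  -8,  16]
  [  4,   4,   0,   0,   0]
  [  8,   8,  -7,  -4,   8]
x^3

The characteristic polynomial is χ_A(x) = x^5, so the eigenvalues are known. The minimal polynomial is
  m_A(x) = Π_λ (x − λ)^{k_λ}
where k_λ is the size of the *largest* Jordan block for λ (equivalently, the smallest k with (A − λI)^k v = 0 for every generalised eigenvector v of λ).

  λ = 0: largest Jordan block has size 3, contributing (x − 0)^3

So m_A(x) = x^3 = x^3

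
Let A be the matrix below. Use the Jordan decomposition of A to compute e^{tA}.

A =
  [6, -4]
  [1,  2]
e^{tA} =
  [2*t*exp(4*t) + exp(4*t), -4*t*exp(4*t)]
  [t*exp(4*t), -2*t*exp(4*t) + exp(4*t)]

Strategy: write A = P · J · P⁻¹ where J is a Jordan canonical form, so e^{tA} = P · e^{tJ} · P⁻¹, and e^{tJ} can be computed block-by-block.

A has Jordan form
J =
  [4, 1]
  [0, 4]
(up to reordering of blocks).

Per-block formulas:
  For a 2×2 Jordan block J_2(4): exp(t · J_2(4)) = e^(4t)·(I + t·N), where N is the 2×2 nilpotent shift.

After assembling e^{tJ} and conjugating by P, we get:

e^{tA} =
  [2*t*exp(4*t) + exp(4*t), -4*t*exp(4*t)]
  [t*exp(4*t), -2*t*exp(4*t) + exp(4*t)]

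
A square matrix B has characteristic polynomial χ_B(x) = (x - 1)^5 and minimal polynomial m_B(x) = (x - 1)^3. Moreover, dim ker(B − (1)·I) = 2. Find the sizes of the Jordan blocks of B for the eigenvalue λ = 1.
Block sizes for λ = 1: [3, 2]

Step 1 — from the characteristic polynomial, algebraic multiplicity of λ = 1 is 5. From dim ker(B − (1)·I) = 2, there are exactly 2 Jordan blocks for λ = 1.
Step 2 — from the minimal polynomial, the factor (x − 1)^3 tells us the largest block for λ = 1 has size 3.
Step 3 — with total size 5, 2 blocks, and largest block 3, the block sizes (in nonincreasing order) are [3, 2].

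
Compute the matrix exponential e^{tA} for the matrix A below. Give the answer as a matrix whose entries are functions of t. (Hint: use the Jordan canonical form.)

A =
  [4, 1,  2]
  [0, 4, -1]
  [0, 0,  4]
e^{tA} =
  [exp(4*t), t*exp(4*t), -t^2*exp(4*t)/2 + 2*t*exp(4*t)]
  [0, exp(4*t), -t*exp(4*t)]
  [0, 0, exp(4*t)]

Strategy: write A = P · J · P⁻¹ where J is a Jordan canonical form, so e^{tA} = P · e^{tJ} · P⁻¹, and e^{tJ} can be computed block-by-block.

A has Jordan form
J =
  [4, 1, 0]
  [0, 4, 1]
  [0, 0, 4]
(up to reordering of blocks).

Per-block formulas:
  For a 3×3 Jordan block J_3(4): exp(t · J_3(4)) = e^(4t)·(I + t·N + (t^2/2)·N^2), where N is the 3×3 nilpotent shift.

After assembling e^{tJ} and conjugating by P, we get:

e^{tA} =
  [exp(4*t), t*exp(4*t), -t^2*exp(4*t)/2 + 2*t*exp(4*t)]
  [0, exp(4*t), -t*exp(4*t)]
  [0, 0, exp(4*t)]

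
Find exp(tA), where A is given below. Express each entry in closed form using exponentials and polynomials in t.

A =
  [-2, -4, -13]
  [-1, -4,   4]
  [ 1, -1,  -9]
e^{tA} =
  [3*t*exp(-5*t) + exp(-5*t), -3*t^2*exp(-5*t)/2 - 4*t*exp(-5*t), -3*t^2*exp(-5*t)/2 - 13*t*exp(-5*t)]
  [-t*exp(-5*t), t^2*exp(-5*t)/2 + t*exp(-5*t) + exp(-5*t), t^2*exp(-5*t)/2 + 4*t*exp(-5*t)]
  [t*exp(-5*t), -t^2*exp(-5*t)/2 - t*exp(-5*t), -t^2*exp(-5*t)/2 - 4*t*exp(-5*t) + exp(-5*t)]

Strategy: write A = P · J · P⁻¹ where J is a Jordan canonical form, so e^{tA} = P · e^{tJ} · P⁻¹, and e^{tJ} can be computed block-by-block.

A has Jordan form
J =
  [-5,  1,  0]
  [ 0, -5,  1]
  [ 0,  0, -5]
(up to reordering of blocks).

Per-block formulas:
  For a 3×3 Jordan block J_3(-5): exp(t · J_3(-5)) = e^(-5t)·(I + t·N + (t^2/2)·N^2), where N is the 3×3 nilpotent shift.

After assembling e^{tJ} and conjugating by P, we get:

e^{tA} =
  [3*t*exp(-5*t) + exp(-5*t), -3*t^2*exp(-5*t)/2 - 4*t*exp(-5*t), -3*t^2*exp(-5*t)/2 - 13*t*exp(-5*t)]
  [-t*exp(-5*t), t^2*exp(-5*t)/2 + t*exp(-5*t) + exp(-5*t), t^2*exp(-5*t)/2 + 4*t*exp(-5*t)]
  [t*exp(-5*t), -t^2*exp(-5*t)/2 - t*exp(-5*t), -t^2*exp(-5*t)/2 - 4*t*exp(-5*t) + exp(-5*t)]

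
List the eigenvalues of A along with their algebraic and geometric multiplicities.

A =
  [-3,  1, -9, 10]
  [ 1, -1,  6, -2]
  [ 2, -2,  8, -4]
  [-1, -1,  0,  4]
λ = 2: alg = 4, geom = 2

Step 1 — factor the characteristic polynomial to read off the algebraic multiplicities:
  χ_A(x) = (x - 2)^4

Step 2 — compute geometric multiplicities via the rank-nullity identity g(λ) = n − rank(A − λI):
  rank(A − (2)·I) = 2, so dim ker(A − (2)·I) = n − 2 = 2

Summary:
  λ = 2: algebraic multiplicity = 4, geometric multiplicity = 2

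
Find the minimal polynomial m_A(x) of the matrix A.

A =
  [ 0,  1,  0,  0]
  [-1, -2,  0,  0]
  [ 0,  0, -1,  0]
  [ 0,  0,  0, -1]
x^2 + 2*x + 1

The characteristic polynomial is χ_A(x) = (x + 1)^4, so the eigenvalues are known. The minimal polynomial is
  m_A(x) = Π_λ (x − λ)^{k_λ}
where k_λ is the size of the *largest* Jordan block for λ (equivalently, the smallest k with (A − λI)^k v = 0 for every generalised eigenvector v of λ).

  λ = -1: largest Jordan block has size 2, contributing (x + 1)^2

So m_A(x) = (x + 1)^2 = x^2 + 2*x + 1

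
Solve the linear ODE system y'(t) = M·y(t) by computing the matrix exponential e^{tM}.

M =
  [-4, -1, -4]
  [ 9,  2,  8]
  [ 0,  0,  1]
e^{tM} =
  [-3*t*exp(-t) + exp(-t), -t*exp(-t), -2*t*exp(-t) - exp(t) + exp(-t)]
  [9*t*exp(-t), 3*t*exp(-t) + exp(-t), 6*t*exp(-t) + exp(t) - exp(-t)]
  [0, 0, exp(t)]

Strategy: write M = P · J · P⁻¹ where J is a Jordan canonical form, so e^{tM} = P · e^{tJ} · P⁻¹, and e^{tJ} can be computed block-by-block.

M has Jordan form
J =
  [-1,  1, 0]
  [ 0, -1, 0]
  [ 0,  0, 1]
(up to reordering of blocks).

Per-block formulas:
  For a 1×1 block at λ = 1: exp(t · [1]) = [e^(1t)].
  For a 2×2 Jordan block J_2(-1): exp(t · J_2(-1)) = e^(-1t)·(I + t·N), where N is the 2×2 nilpotent shift.

After assembling e^{tJ} and conjugating by P, we get:

e^{tM} =
  [-3*t*exp(-t) + exp(-t), -t*exp(-t), -2*t*exp(-t) - exp(t) + exp(-t)]
  [9*t*exp(-t), 3*t*exp(-t) + exp(-t), 6*t*exp(-t) + exp(t) - exp(-t)]
  [0, 0, exp(t)]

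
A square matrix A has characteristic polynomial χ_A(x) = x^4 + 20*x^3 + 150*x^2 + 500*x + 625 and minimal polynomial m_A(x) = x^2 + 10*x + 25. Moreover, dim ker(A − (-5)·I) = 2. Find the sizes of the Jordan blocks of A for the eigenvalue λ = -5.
Block sizes for λ = -5: [2, 2]

Step 1 — from the characteristic polynomial, algebraic multiplicity of λ = -5 is 4. From dim ker(A − (-5)·I) = 2, there are exactly 2 Jordan blocks for λ = -5.
Step 2 — from the minimal polynomial, the factor (x + 5)^2 tells us the largest block for λ = -5 has size 2.
Step 3 — with total size 4, 2 blocks, and largest block 2, the block sizes (in nonincreasing order) are [2, 2].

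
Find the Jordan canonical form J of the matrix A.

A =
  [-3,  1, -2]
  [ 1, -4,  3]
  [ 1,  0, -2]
J_3(-3)

The characteristic polynomial is
  det(x·I − A) = x^3 + 9*x^2 + 27*x + 27 = (x + 3)^3

Eigenvalues and multiplicities (the geometric multiplicity of λ is n − rank(A − λI), which equals the number of Jordan blocks for λ):
  λ = -3: algebraic multiplicity = 3, geometric multiplicity = 1

Determining the block sizes for each eigenvalue:
  λ = -3: one block (gm = 1), so the single block has size am = 3 → block sizes [3]

Assembling the blocks gives a Jordan form
J =
  [-3,  1,  0]
  [ 0, -3,  1]
  [ 0,  0, -3]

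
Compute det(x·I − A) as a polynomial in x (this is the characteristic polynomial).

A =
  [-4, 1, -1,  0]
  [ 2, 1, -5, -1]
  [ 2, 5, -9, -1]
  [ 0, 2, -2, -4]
x^4 + 16*x^3 + 96*x^2 + 256*x + 256

Expanding det(x·I − A) (e.g. by cofactor expansion or by noting that A is similar to its Jordan form J, which has the same characteristic polynomial as A) gives
  χ_A(x) = x^4 + 16*x^3 + 96*x^2 + 256*x + 256
which factors as (x + 4)^4. The eigenvalues (with algebraic multiplicities) are λ = -4 with multiplicity 4.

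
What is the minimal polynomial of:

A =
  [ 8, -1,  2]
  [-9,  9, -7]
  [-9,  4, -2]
x^3 - 15*x^2 + 75*x - 125

The characteristic polynomial is χ_A(x) = (x - 5)^3, so the eigenvalues are known. The minimal polynomial is
  m_A(x) = Π_λ (x − λ)^{k_λ}
where k_λ is the size of the *largest* Jordan block for λ (equivalently, the smallest k with (A − λI)^k v = 0 for every generalised eigenvector v of λ).

  λ = 5: largest Jordan block has size 3, contributing (x − 5)^3

So m_A(x) = (x - 5)^3 = x^3 - 15*x^2 + 75*x - 125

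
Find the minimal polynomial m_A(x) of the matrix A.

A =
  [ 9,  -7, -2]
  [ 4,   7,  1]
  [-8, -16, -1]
x^3 - 15*x^2 + 75*x - 125

The characteristic polynomial is χ_A(x) = (x - 5)^3, so the eigenvalues are known. The minimal polynomial is
  m_A(x) = Π_λ (x − λ)^{k_λ}
where k_λ is the size of the *largest* Jordan block for λ (equivalently, the smallest k with (A − λI)^k v = 0 for every generalised eigenvector v of λ).

  λ = 5: largest Jordan block has size 3, contributing (x − 5)^3

So m_A(x) = (x - 5)^3 = x^3 - 15*x^2 + 75*x - 125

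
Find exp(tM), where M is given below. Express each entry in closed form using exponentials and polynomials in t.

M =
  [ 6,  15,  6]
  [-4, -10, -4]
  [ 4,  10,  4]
e^{tM} =
  [6*t + 1, 15*t, 6*t]
  [-4*t, 1 - 10*t, -4*t]
  [4*t, 10*t, 4*t + 1]

Strategy: write M = P · J · P⁻¹ where J is a Jordan canonical form, so e^{tM} = P · e^{tJ} · P⁻¹, and e^{tJ} can be computed block-by-block.

M has Jordan form
J =
  [0, 1, 0]
  [0, 0, 0]
  [0, 0, 0]
(up to reordering of blocks).

Per-block formulas:
  For a 2×2 Jordan block J_2(0): exp(t · J_2(0)) = e^(0t)·(I + t·N), where N is the 2×2 nilpotent shift.
  For a 1×1 block at λ = 0: exp(t · [0]) = [e^(0t)].

After assembling e^{tJ} and conjugating by P, we get:

e^{tM} =
  [6*t + 1, 15*t, 6*t]
  [-4*t, 1 - 10*t, -4*t]
  [4*t, 10*t, 4*t + 1]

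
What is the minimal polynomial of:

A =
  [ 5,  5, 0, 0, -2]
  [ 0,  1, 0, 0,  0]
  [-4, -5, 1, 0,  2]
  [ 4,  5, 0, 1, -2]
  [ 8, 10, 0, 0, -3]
x^2 - 2*x + 1

The characteristic polynomial is χ_A(x) = (x - 1)^5, so the eigenvalues are known. The minimal polynomial is
  m_A(x) = Π_λ (x − λ)^{k_λ}
where k_λ is the size of the *largest* Jordan block for λ (equivalently, the smallest k with (A − λI)^k v = 0 for every generalised eigenvector v of λ).

  λ = 1: largest Jordan block has size 2, contributing (x − 1)^2

So m_A(x) = (x - 1)^2 = x^2 - 2*x + 1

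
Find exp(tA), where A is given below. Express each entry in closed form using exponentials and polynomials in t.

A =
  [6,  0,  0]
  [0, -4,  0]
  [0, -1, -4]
e^{tA} =
  [exp(6*t), 0, 0]
  [0, exp(-4*t), 0]
  [0, -t*exp(-4*t), exp(-4*t)]

Strategy: write A = P · J · P⁻¹ where J is a Jordan canonical form, so e^{tA} = P · e^{tJ} · P⁻¹, and e^{tJ} can be computed block-by-block.

A has Jordan form
J =
  [-4,  1, 0]
  [ 0, -4, 0]
  [ 0,  0, 6]
(up to reordering of blocks).

Per-block formulas:
  For a 2×2 Jordan block J_2(-4): exp(t · J_2(-4)) = e^(-4t)·(I + t·N), where N is the 2×2 nilpotent shift.
  For a 1×1 block at λ = 6: exp(t · [6]) = [e^(6t)].

After assembling e^{tJ} and conjugating by P, we get:

e^{tA} =
  [exp(6*t), 0, 0]
  [0, exp(-4*t), 0]
  [0, -t*exp(-4*t), exp(-4*t)]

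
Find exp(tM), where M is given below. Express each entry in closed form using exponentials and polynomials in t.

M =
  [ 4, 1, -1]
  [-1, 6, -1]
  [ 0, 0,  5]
e^{tM} =
  [-t*exp(5*t) + exp(5*t), t*exp(5*t), -t*exp(5*t)]
  [-t*exp(5*t), t*exp(5*t) + exp(5*t), -t*exp(5*t)]
  [0, 0, exp(5*t)]

Strategy: write M = P · J · P⁻¹ where J is a Jordan canonical form, so e^{tM} = P · e^{tJ} · P⁻¹, and e^{tJ} can be computed block-by-block.

M has Jordan form
J =
  [5, 1, 0]
  [0, 5, 0]
  [0, 0, 5]
(up to reordering of blocks).

Per-block formulas:
  For a 2×2 Jordan block J_2(5): exp(t · J_2(5)) = e^(5t)·(I + t·N), where N is the 2×2 nilpotent shift.
  For a 1×1 block at λ = 5: exp(t · [5]) = [e^(5t)].

After assembling e^{tJ} and conjugating by P, we get:

e^{tM} =
  [-t*exp(5*t) + exp(5*t), t*exp(5*t), -t*exp(5*t)]
  [-t*exp(5*t), t*exp(5*t) + exp(5*t), -t*exp(5*t)]
  [0, 0, exp(5*t)]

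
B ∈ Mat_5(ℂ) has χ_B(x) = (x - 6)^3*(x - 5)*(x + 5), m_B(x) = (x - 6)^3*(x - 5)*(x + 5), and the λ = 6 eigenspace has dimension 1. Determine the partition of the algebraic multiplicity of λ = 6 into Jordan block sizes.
Block sizes for λ = 6: [3]

Step 1 — from the characteristic polynomial, algebraic multiplicity of λ = 6 is 3. From dim ker(B − (6)·I) = 1, there are exactly 1 Jordan blocks for λ = 6.
Step 2 — from the minimal polynomial, the factor (x − 6)^3 tells us the largest block for λ = 6 has size 3.
Step 3 — with total size 3, 1 blocks, and largest block 3, the block sizes (in nonincreasing order) are [3].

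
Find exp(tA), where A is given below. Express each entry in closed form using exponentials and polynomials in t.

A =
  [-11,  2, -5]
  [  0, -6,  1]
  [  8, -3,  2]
e^{tA} =
  [-2*t^2*exp(-5*t) - 6*t*exp(-5*t) + exp(-5*t), t^2*exp(-5*t)/2 + 2*t*exp(-5*t), -3*t^2*exp(-5*t)/2 - 5*t*exp(-5*t)]
  [4*t^2*exp(-5*t), -t^2*exp(-5*t) - t*exp(-5*t) + exp(-5*t), 3*t^2*exp(-5*t) + t*exp(-5*t)]
  [4*t^2*exp(-5*t) + 8*t*exp(-5*t), -t^2*exp(-5*t) - 3*t*exp(-5*t), 3*t^2*exp(-5*t) + 7*t*exp(-5*t) + exp(-5*t)]

Strategy: write A = P · J · P⁻¹ where J is a Jordan canonical form, so e^{tA} = P · e^{tJ} · P⁻¹, and e^{tJ} can be computed block-by-block.

A has Jordan form
J =
  [-5,  1,  0]
  [ 0, -5,  1]
  [ 0,  0, -5]
(up to reordering of blocks).

Per-block formulas:
  For a 3×3 Jordan block J_3(-5): exp(t · J_3(-5)) = e^(-5t)·(I + t·N + (t^2/2)·N^2), where N is the 3×3 nilpotent shift.

After assembling e^{tJ} and conjugating by P, we get:

e^{tA} =
  [-2*t^2*exp(-5*t) - 6*t*exp(-5*t) + exp(-5*t), t^2*exp(-5*t)/2 + 2*t*exp(-5*t), -3*t^2*exp(-5*t)/2 - 5*t*exp(-5*t)]
  [4*t^2*exp(-5*t), -t^2*exp(-5*t) - t*exp(-5*t) + exp(-5*t), 3*t^2*exp(-5*t) + t*exp(-5*t)]
  [4*t^2*exp(-5*t) + 8*t*exp(-5*t), -t^2*exp(-5*t) - 3*t*exp(-5*t), 3*t^2*exp(-5*t) + 7*t*exp(-5*t) + exp(-5*t)]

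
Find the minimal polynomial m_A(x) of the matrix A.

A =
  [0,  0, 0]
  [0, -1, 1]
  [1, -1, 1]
x^3

The characteristic polynomial is χ_A(x) = x^3, so the eigenvalues are known. The minimal polynomial is
  m_A(x) = Π_λ (x − λ)^{k_λ}
where k_λ is the size of the *largest* Jordan block for λ (equivalently, the smallest k with (A − λI)^k v = 0 for every generalised eigenvector v of λ).

  λ = 0: largest Jordan block has size 3, contributing (x − 0)^3

So m_A(x) = x^3 = x^3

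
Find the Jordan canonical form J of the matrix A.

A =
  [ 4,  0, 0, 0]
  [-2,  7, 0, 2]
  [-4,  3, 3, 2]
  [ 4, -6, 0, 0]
J_2(3) ⊕ J_1(4) ⊕ J_1(4)

The characteristic polynomial is
  det(x·I − A) = x^4 - 14*x^3 + 73*x^2 - 168*x + 144 = (x - 4)^2*(x - 3)^2

Eigenvalues and multiplicities (the geometric multiplicity of λ is n − rank(A − λI), which equals the number of Jordan blocks for λ):
  λ = 3: algebraic multiplicity = 2, geometric multiplicity = 1
  λ = 4: algebraic multiplicity = 2, geometric multiplicity = 2

Determining the block sizes for each eigenvalue:
  λ = 3: one block (gm = 1), so the single block has size am = 2 → block sizes [2]
  λ = 4: gm = am = 2, so every block has size 1 → block sizes [1, 1]

Assembling the blocks gives a Jordan form
J =
  [3, 1, 0, 0]
  [0, 3, 0, 0]
  [0, 0, 4, 0]
  [0, 0, 0, 4]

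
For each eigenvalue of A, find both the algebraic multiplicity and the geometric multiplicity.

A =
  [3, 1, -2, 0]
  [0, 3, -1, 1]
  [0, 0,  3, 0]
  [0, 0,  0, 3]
λ = 3: alg = 4, geom = 2

Step 1 — factor the characteristic polynomial to read off the algebraic multiplicities:
  χ_A(x) = (x - 3)^4

Step 2 — compute geometric multiplicities via the rank-nullity identity g(λ) = n − rank(A − λI):
  rank(A − (3)·I) = 2, so dim ker(A − (3)·I) = n − 2 = 2

Summary:
  λ = 3: algebraic multiplicity = 4, geometric multiplicity = 2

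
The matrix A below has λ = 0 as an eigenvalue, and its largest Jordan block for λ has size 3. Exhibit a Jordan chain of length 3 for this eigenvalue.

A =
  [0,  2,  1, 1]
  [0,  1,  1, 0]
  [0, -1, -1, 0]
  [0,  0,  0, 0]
A Jordan chain for λ = 0 of length 3:
v_1 = (1, 0, 0, 0)ᵀ
v_2 = (2, 1, -1, 0)ᵀ
v_3 = (0, 1, 0, 0)ᵀ

Let N = A − (0)·I. We want v_3 with N^3 v_3 = 0 but N^2 v_3 ≠ 0; then v_{j-1} := N · v_j for j = 3, …, 2.

Pick v_3 = (0, 1, 0, 0)ᵀ.
Then v_2 = N · v_3 = (2, 1, -1, 0)ᵀ.
Then v_1 = N · v_2 = (1, 0, 0, 0)ᵀ.

Sanity check: (A − (0)·I) v_1 = (0, 0, 0, 0)ᵀ = 0. ✓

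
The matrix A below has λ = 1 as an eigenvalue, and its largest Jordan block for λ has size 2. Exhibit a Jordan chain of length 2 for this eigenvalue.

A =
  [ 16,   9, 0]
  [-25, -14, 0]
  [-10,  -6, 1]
A Jordan chain for λ = 1 of length 2:
v_1 = (15, -25, -10)ᵀ
v_2 = (1, 0, 0)ᵀ

Let N = A − (1)·I. We want v_2 with N^2 v_2 = 0 but N^1 v_2 ≠ 0; then v_{j-1} := N · v_j for j = 2, …, 2.

Pick v_2 = (1, 0, 0)ᵀ.
Then v_1 = N · v_2 = (15, -25, -10)ᵀ.

Sanity check: (A − (1)·I) v_1 = (0, 0, 0)ᵀ = 0. ✓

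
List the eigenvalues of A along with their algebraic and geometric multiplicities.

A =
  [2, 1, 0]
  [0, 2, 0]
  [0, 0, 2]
λ = 2: alg = 3, geom = 2

Step 1 — factor the characteristic polynomial to read off the algebraic multiplicities:
  χ_A(x) = (x - 2)^3

Step 2 — compute geometric multiplicities via the rank-nullity identity g(λ) = n − rank(A − λI):
  rank(A − (2)·I) = 1, so dim ker(A − (2)·I) = n − 1 = 2

Summary:
  λ = 2: algebraic multiplicity = 3, geometric multiplicity = 2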